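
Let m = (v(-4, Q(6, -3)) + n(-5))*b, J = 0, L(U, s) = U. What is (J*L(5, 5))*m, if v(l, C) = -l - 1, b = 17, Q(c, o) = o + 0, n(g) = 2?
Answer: 0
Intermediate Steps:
Q(c, o) = o
v(l, C) = -1 - l
m = 85 (m = ((-1 - 1*(-4)) + 2)*17 = ((-1 + 4) + 2)*17 = (3 + 2)*17 = 5*17 = 85)
(J*L(5, 5))*m = (0*5)*85 = 0*85 = 0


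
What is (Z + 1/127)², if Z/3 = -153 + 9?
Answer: 3009948769/16129 ≈ 1.8662e+5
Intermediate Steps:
Z = -432 (Z = 3*(-153 + 9) = 3*(-144) = -432)
(Z + 1/127)² = (-432 + 1/127)² = (-54863/127)² = 3009948769/16129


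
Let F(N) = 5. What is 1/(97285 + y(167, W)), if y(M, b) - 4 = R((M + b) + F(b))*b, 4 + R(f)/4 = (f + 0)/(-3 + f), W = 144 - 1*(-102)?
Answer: 415/39152807 ≈ 1.0599e-5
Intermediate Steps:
W = 246 (W = 144 + 102 = 246)
R(f) = -16 + 4*f/(-3 + f) (R(f) = -16 + 4*((f + 0)/(-3 + f)) = -16 + 4*(f/(-3 + f)) = -16 + 4*f/(-3 + f))
y(M, b) = 4 + 12*b*(-1 - M - b)/(2 + M + b) (y(M, b) = 4 + (12*(4 - ((M + b) + 5))/(-3 + ((M + b) + 5)))*b = 4 + (12*(4 - (5 + M + b))/(-3 + (5 + M + b)))*b = 4 + (12*(4 + (-5 - M - b))/(2 + M + b))*b = 4 + (12*(-1 - M - b)/(2 + M + b))*b = 4 + 12*b*(-1 - M - b)/(2 + M + b))
1/(97285 + y(167, W)) = 1/(97285 + 4*(2 + 167 + 246 - 3*246*(1 + 167 + 246))/(2 + 167 + 246)) = 1/(97285 + 4*(2 + 167 + 246 - 3*246*414)/415) = 1/(97285 + 4*(1/415)*(2 + 167 + 246 - 305532)) = 1/(97285 + 4*(1/415)*(-305117)) = 1/(97285 - 1220468/415) = 1/(39152807/415) = 415/39152807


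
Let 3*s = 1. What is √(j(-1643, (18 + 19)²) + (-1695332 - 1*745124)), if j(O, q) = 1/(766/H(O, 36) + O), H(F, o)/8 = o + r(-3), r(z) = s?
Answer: 2*I*√312079174030061205/715199 ≈ 1562.2*I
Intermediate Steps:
s = ⅓ (s = (⅓)*1 = ⅓ ≈ 0.33333)
r(z) = ⅓
H(F, o) = 8/3 + 8*o (H(F, o) = 8*(o + ⅓) = 8*(⅓ + o) = 8/3 + 8*o)
j(O, q) = 1/(1149/436 + O) (j(O, q) = 1/(766/(8/3 + 8*36) + O) = 1/(766/(8/3 + 288) + O) = 1/(766/(872/3) + O) = 1/(766*(3/872) + O) = 1/(1149/436 + O))
√(j(-1643, (18 + 19)²) + (-1695332 - 1*745124)) = √(436/(1149 + 436*(-1643)) + (-1695332 - 1*745124)) = √(436/(1149 - 716348) + (-1695332 - 745124)) = √(436/(-715199) - 2440456) = √(436*(-1/715199) - 2440456) = √(-436/715199 - 2440456) = √(-1745411691180/715199) = 2*I*√312079174030061205/715199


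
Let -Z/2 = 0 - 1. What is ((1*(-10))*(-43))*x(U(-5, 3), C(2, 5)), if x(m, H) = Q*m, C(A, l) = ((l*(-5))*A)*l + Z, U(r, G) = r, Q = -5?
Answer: 10750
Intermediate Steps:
Z = 2 (Z = -2*(0 - 1) = -2*(-1) = 2)
C(A, l) = 2 - 5*A*l² (C(A, l) = ((l*(-5))*A)*l + 2 = ((-5*l)*A)*l + 2 = (-5*A*l)*l + 2 = -5*A*l² + 2 = 2 - 5*A*l²)
x(m, H) = -5*m
((1*(-10))*(-43))*x(U(-5, 3), C(2, 5)) = ((1*(-10))*(-43))*(-5*(-5)) = -10*(-43)*25 = 430*25 = 10750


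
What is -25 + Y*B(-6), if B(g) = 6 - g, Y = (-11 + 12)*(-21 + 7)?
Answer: -193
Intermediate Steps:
Y = -14 (Y = 1*(-14) = -14)
-25 + Y*B(-6) = -25 - 14*(6 - 1*(-6)) = -25 - 14*(6 + 6) = -25 - 14*12 = -25 - 168 = -193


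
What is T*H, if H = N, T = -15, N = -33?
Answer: 495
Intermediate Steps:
H = -33
T*H = -15*(-33) = 495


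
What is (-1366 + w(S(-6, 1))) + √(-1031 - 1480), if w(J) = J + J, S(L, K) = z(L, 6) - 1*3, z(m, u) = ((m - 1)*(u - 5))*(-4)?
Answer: -1316 + 9*I*√31 ≈ -1316.0 + 50.11*I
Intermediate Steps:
z(m, u) = -4*(-1 + m)*(-5 + u) (z(m, u) = ((-1 + m)*(-5 + u))*(-4) = -4*(-1 + m)*(-5 + u))
S(L, K) = 1 - 4*L (S(L, K) = (-20 + 4*6 + 20*L - 4*L*6) - 1*3 = (-20 + 24 + 20*L - 24*L) - 3 = (4 - 4*L) - 3 = 1 - 4*L)
w(J) = 2*J
(-1366 + w(S(-6, 1))) + √(-1031 - 1480) = (-1366 + 2*(1 - 4*(-6))) + √(-1031 - 1480) = (-1366 + 2*(1 + 24)) + √(-2511) = (-1366 + 2*25) + 9*I*√31 = (-1366 + 50) + 9*I*√31 = -1316 + 9*I*√31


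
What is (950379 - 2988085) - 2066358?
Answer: -4104064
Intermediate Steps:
(950379 - 2988085) - 2066358 = -2037706 - 2066358 = -4104064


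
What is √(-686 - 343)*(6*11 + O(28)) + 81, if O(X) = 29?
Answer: 81 + 665*I*√21 ≈ 81.0 + 3047.4*I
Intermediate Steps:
√(-686 - 343)*(6*11 + O(28)) + 81 = √(-686 - 343)*(6*11 + 29) + 81 = √(-1029)*(66 + 29) + 81 = (7*I*√21)*95 + 81 = 665*I*√21 + 81 = 81 + 665*I*√21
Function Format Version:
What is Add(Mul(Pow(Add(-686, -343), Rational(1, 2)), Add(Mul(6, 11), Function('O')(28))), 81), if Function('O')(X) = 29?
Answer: Add(81, Mul(665, I, Pow(21, Rational(1, 2)))) ≈ Add(81.000, Mul(3047.4, I))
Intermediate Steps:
Add(Mul(Pow(Add(-686, -343), Rational(1, 2)), Add(Mul(6, 11), Function('O')(28))), 81) = Add(Mul(Pow(Add(-686, -343), Rational(1, 2)), Add(Mul(6, 11), 29)), 81) = Add(Mul(Pow(-1029, Rational(1, 2)), Add(66, 29)), 81) = Add(Mul(Mul(7, I, Pow(21, Rational(1, 2))), 95), 81) = Add(Mul(665, I, Pow(21, Rational(1, 2))), 81) = Add(81, Mul(665, I, Pow(21, Rational(1, 2))))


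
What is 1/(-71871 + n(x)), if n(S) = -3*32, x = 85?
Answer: -1/71967 ≈ -1.3895e-5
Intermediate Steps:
n(S) = -96
1/(-71871 + n(x)) = 1/(-71871 - 96) = 1/(-71967) = -1/71967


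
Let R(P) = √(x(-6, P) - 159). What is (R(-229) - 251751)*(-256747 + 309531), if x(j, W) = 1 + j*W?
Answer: -13288424784 + 422272*√19 ≈ -1.3287e+10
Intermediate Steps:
x(j, W) = 1 + W*j
R(P) = √(-158 - 6*P) (R(P) = √((1 + P*(-6)) - 159) = √((1 - 6*P) - 159) = √(-158 - 6*P))
(R(-229) - 251751)*(-256747 + 309531) = (√(-158 - 6*(-229)) - 251751)*(-256747 + 309531) = (√(-158 + 1374) - 251751)*52784 = (√1216 - 251751)*52784 = (8*√19 - 251751)*52784 = (-251751 + 8*√19)*52784 = -13288424784 + 422272*√19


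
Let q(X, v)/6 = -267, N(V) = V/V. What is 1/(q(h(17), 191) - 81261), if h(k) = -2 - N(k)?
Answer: -1/82863 ≈ -1.2068e-5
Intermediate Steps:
N(V) = 1
h(k) = -3 (h(k) = -2 - 1*1 = -2 - 1 = -3)
q(X, v) = -1602 (q(X, v) = 6*(-267) = -1602)
1/(q(h(17), 191) - 81261) = 1/(-1602 - 81261) = 1/(-82863) = -1/82863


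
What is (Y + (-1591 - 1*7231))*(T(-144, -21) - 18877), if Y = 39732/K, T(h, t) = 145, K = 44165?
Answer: 663425961576/4015 ≈ 1.6524e+8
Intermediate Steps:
Y = 3612/4015 (Y = 39732/44165 = 39732*(1/44165) = 3612/4015 ≈ 0.89963)
(Y + (-1591 - 1*7231))*(T(-144, -21) - 18877) = (3612/4015 + (-1591 - 1*7231))*(145 - 18877) = (3612/4015 + (-1591 - 7231))*(-18732) = (3612/4015 - 8822)*(-18732) = -35416718/4015*(-18732) = 663425961576/4015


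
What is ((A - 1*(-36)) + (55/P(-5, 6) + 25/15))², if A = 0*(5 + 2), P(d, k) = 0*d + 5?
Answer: 21316/9 ≈ 2368.4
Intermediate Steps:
P(d, k) = 5 (P(d, k) = 0 + 5 = 5)
A = 0 (A = 0*7 = 0)
((A - 1*(-36)) + (55/P(-5, 6) + 25/15))² = ((0 - 1*(-36)) + (55/5 + 25/15))² = ((0 + 36) + (55*(⅕) + 25*(1/15)))² = (36 + (11 + 5/3))² = (36 + 38/3)² = (146/3)² = 21316/9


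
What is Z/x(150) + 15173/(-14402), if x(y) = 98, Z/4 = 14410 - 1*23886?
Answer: -273690181/705698 ≈ -387.83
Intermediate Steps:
Z = -37904 (Z = 4*(14410 - 1*23886) = 4*(14410 - 23886) = 4*(-9476) = -37904)
Z/x(150) + 15173/(-14402) = -37904/98 + 15173/(-14402) = -37904*1/98 + 15173*(-1/14402) = -18952/49 - 15173/14402 = -273690181/705698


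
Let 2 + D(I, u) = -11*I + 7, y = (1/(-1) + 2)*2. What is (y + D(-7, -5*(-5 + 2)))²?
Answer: 7056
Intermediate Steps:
y = 2 (y = (-1 + 2)*2 = 1*2 = 2)
D(I, u) = 5 - 11*I (D(I, u) = -2 + (-11*I + 7) = -2 + (7 - 11*I) = 5 - 11*I)
(y + D(-7, -5*(-5 + 2)))² = (2 + (5 - 11*(-7)))² = (2 + (5 + 77))² = (2 + 82)² = 84² = 7056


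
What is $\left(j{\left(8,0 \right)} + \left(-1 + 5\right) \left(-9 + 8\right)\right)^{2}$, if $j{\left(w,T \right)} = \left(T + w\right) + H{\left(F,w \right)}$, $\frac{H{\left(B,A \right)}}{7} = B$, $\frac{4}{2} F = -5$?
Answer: $\frac{729}{4} \approx 182.25$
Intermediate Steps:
$F = - \frac{5}{2}$ ($F = \frac{1}{2} \left(-5\right) = - \frac{5}{2} \approx -2.5$)
$H{\left(B,A \right)} = 7 B$
$j{\left(w,T \right)} = - \frac{35}{2} + T + w$ ($j{\left(w,T \right)} = \left(T + w\right) + 7 \left(- \frac{5}{2}\right) = \left(T + w\right) - \frac{35}{2} = - \frac{35}{2} + T + w$)
$\left(j{\left(8,0 \right)} + \left(-1 + 5\right) \left(-9 + 8\right)\right)^{2} = \left(\left(- \frac{35}{2} + 0 + 8\right) + \left(-1 + 5\right) \left(-9 + 8\right)\right)^{2} = \left(- \frac{19}{2} + 4 \left(-1\right)\right)^{2} = \left(- \frac{19}{2} - 4\right)^{2} = \left(- \frac{27}{2}\right)^{2} = \frac{729}{4}$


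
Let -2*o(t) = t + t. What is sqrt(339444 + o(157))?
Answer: sqrt(339287) ≈ 582.48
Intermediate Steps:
o(t) = -t (o(t) = -(t + t)/2 = -t)
sqrt(339444 + o(157)) = sqrt(339444 - 1*157) = sqrt(339444 - 157) = sqrt(339287)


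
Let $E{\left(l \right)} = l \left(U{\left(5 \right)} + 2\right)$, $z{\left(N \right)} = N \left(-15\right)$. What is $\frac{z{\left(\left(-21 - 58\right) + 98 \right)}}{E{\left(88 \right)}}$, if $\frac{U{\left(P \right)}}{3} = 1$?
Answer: $- \frac{57}{88} \approx -0.64773$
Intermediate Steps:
$U{\left(P \right)} = 3$ ($U{\left(P \right)} = 3 \cdot 1 = 3$)
$z{\left(N \right)} = - 15 N$
$E{\left(l \right)} = 5 l$ ($E{\left(l \right)} = l \left(3 + 2\right) = l 5 = 5 l$)
$\frac{z{\left(\left(-21 - 58\right) + 98 \right)}}{E{\left(88 \right)}} = \frac{\left(-15\right) \left(\left(-21 - 58\right) + 98\right)}{5 \cdot 88} = \frac{\left(-15\right) \left(-79 + 98\right)}{440} = \left(-15\right) 19 \cdot \frac{1}{440} = \left(-285\right) \frac{1}{440} = - \frac{57}{88}$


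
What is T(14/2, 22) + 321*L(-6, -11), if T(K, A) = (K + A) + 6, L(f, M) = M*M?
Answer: 38876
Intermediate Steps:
L(f, M) = M²
T(K, A) = 6 + A + K (T(K, A) = (A + K) + 6 = 6 + A + K)
T(14/2, 22) + 321*L(-6, -11) = (6 + 22 + 14/2) + 321*(-11)² = (6 + 22 + 14*(½)) + 321*121 = (6 + 22 + 7) + 38841 = 35 + 38841 = 38876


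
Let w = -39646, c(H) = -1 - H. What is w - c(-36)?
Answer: -39681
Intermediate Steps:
w - c(-36) = -39646 - (-1 - 1*(-36)) = -39646 - (-1 + 36) = -39646 - 1*35 = -39646 - 35 = -39681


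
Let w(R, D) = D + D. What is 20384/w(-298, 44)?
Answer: 2548/11 ≈ 231.64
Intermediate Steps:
w(R, D) = 2*D
20384/w(-298, 44) = 20384/((2*44)) = 20384/88 = 20384*(1/88) = 2548/11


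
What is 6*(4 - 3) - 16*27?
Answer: -426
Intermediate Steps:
6*(4 - 3) - 16*27 = 6*1 - 432 = 6 - 432 = -426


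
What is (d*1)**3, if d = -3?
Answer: -27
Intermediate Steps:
(d*1)**3 = (-3*1)**3 = (-3)**3 = -27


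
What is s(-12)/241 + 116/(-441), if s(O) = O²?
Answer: 35548/106281 ≈ 0.33447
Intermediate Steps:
s(-12)/241 + 116/(-441) = (-12)²/241 + 116/(-441) = 144*(1/241) + 116*(-1/441) = 144/241 - 116/441 = 35548/106281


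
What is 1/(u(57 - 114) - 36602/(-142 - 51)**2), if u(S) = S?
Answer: -37249/2159795 ≈ -0.017247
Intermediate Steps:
1/(u(57 - 114) - 36602/(-142 - 51)**2) = 1/((57 - 114) - 36602/(-142 - 51)**2) = 1/(-57 - 36602/((-193)**2)) = 1/(-57 - 36602/37249) = 1/(-2159795/37249) = -37249/2159795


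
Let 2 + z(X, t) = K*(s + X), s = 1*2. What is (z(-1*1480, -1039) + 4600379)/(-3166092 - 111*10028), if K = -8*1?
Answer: -4612201/4279200 ≈ -1.0778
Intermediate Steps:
s = 2
K = -8
z(X, t) = -18 - 8*X (z(X, t) = -2 - 8*(2 + X) = -2 + (-16 - 8*X) = -18 - 8*X)
(z(-1*1480, -1039) + 4600379)/(-3166092 - 111*10028) = ((-18 - (-8)*1480) + 4600379)/(-3166092 - 111*10028) = ((-18 - 8*(-1480)) + 4600379)/(-3166092 - 1113108) = ((-18 + 11840) + 4600379)/(-4279200) = (11822 + 4600379)*(-1/4279200) = 4612201*(-1/4279200) = -4612201/4279200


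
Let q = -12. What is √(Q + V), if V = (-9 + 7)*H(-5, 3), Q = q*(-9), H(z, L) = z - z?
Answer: 6*√3 ≈ 10.392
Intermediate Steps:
H(z, L) = 0
Q = 108 (Q = -12*(-9) = 108)
V = 0 (V = (-9 + 7)*0 = -2*0 = 0)
√(Q + V) = √(108 + 0) = √108 = 6*√3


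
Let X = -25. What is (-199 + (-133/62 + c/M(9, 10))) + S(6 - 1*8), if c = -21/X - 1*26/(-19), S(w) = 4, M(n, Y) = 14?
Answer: -20304478/103075 ≈ -196.99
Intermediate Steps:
c = 1049/475 (c = -21/(-25) - 1*26/(-19) = -21*(-1/25) - 26*(-1/19) = 21/25 + 26/19 = 1049/475 ≈ 2.2084)
(-199 + (-133/62 + c/M(9, 10))) + S(6 - 1*8) = (-199 + (-133/62 + (1049/475)/14)) + 4 = (-199 + (-133*1/62 + (1049/475)*(1/14))) + 4 = (-199 + (-133/62 + 1049/6650)) + 4 = (-199 - 204853/103075) + 4 = -20716778/103075 + 4 = -20304478/103075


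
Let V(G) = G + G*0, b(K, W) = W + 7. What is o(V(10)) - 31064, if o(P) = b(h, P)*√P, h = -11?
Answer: -31064 + 17*√10 ≈ -31010.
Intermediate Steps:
b(K, W) = 7 + W
V(G) = G (V(G) = G + 0 = G)
o(P) = √P*(7 + P) (o(P) = (7 + P)*√P = √P*(7 + P))
o(V(10)) - 31064 = √10*(7 + 10) - 31064 = √10*17 - 31064 = 17*√10 - 31064 = -31064 + 17*√10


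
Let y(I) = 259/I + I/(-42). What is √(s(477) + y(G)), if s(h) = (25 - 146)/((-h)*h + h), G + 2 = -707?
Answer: √11889135986468041/26829978 ≈ 4.0640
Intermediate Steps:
G = -709 (G = -2 - 707 = -709)
y(I) = 259/I - I/42 (y(I) = 259/I + I*(-1/42) = 259/I - I/42)
s(h) = -121/(h - h²) (s(h) = -121/(-h² + h) = -121/(h - h²))
√(s(477) + y(G)) = √(121/(477*(-1 + 477)) + (259/(-709) - 1/42*(-709))) = √(121*(1/477)/476 + (259*(-1/709) + 709/42)) = √(121*(1/477)*(1/476) + (-259/709 + 709/42)) = √(121/227052 + 491803/29778) = √(2658772807/160979868) = √11889135986468041/26829978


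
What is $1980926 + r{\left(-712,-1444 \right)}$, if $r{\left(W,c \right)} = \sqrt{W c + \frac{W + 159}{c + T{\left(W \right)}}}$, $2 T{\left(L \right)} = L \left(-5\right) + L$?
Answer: $1980926 + \frac{\sqrt{102815565}}{10} \approx 1.9819 \cdot 10^{6}$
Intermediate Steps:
$T{\left(L \right)} = - 2 L$ ($T{\left(L \right)} = \frac{L \left(-5\right) + L}{2} = \frac{- 5 L + L}{2} = \frac{\left(-4\right) L}{2} = - 2 L$)
$r{\left(W,c \right)} = \sqrt{W c + \frac{159 + W}{c - 2 W}}$ ($r{\left(W,c \right)} = \sqrt{W c + \frac{W + 159}{c - 2 W}} = \sqrt{W c + \frac{159 + W}{c - 2 W}}$)
$1980926 + r{\left(-712,-1444 \right)} = 1980926 + \sqrt{\frac{-159 - -712 - - 1028128 \left(\left(-1\right) \left(-1444\right) + 2 \left(-712\right)\right)}{\left(-1\right) \left(-1444\right) + 2 \left(-712\right)}} = 1980926 + \sqrt{\frac{-159 + 712 - - 1028128 \left(1444 - 1424\right)}{1444 - 1424}} = 1980926 + \sqrt{\frac{-159 + 712 - \left(-1028128\right) 20}{20}} = 1980926 + \sqrt{\frac{-159 + 712 + 20562560}{20}} = 1980926 + \sqrt{\frac{1}{20} \cdot 20563113} = 1980926 + \sqrt{\frac{20563113}{20}} = 1980926 + \frac{\sqrt{102815565}}{10}$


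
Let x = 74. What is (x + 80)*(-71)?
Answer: -10934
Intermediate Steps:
(x + 80)*(-71) = (74 + 80)*(-71) = 154*(-71) = -10934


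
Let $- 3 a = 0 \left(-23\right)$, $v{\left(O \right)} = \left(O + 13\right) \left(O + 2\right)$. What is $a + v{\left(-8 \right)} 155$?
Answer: $-4650$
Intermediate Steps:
$v{\left(O \right)} = \left(2 + O\right) \left(13 + O\right)$ ($v{\left(O \right)} = \left(13 + O\right) \left(2 + O\right) = \left(2 + O\right) \left(13 + O\right)$)
$a = 0$ ($a = - \frac{0 \left(-23\right)}{3} = \left(- \frac{1}{3}\right) 0 = 0$)
$a + v{\left(-8 \right)} 155 = 0 + \left(26 + \left(-8\right)^{2} + 15 \left(-8\right)\right) 155 = 0 + \left(26 + 64 - 120\right) 155 = 0 - 4650 = -4650$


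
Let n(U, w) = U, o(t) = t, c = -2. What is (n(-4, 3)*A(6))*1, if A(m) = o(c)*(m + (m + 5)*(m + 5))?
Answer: 1016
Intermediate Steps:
A(m) = -2*m - 2*(5 + m)**2 (A(m) = -2*(m + (m + 5)*(m + 5)) = -2*(m + (5 + m)*(5 + m)) = -2*(m + (5 + m)**2) = -2*m - 2*(5 + m)**2)
(n(-4, 3)*A(6))*1 = -4*(-2*6 - 2*(5 + 6)**2)*1 = -4*(-12 - 2*11**2)*1 = -4*(-12 - 2*121)*1 = -4*(-12 - 242)*1 = -4*(-254)*1 = 1016*1 = 1016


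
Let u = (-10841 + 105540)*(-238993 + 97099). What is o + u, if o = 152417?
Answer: -13437067489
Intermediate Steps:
u = -13437219906 (u = 94699*(-141894) = -13437219906)
o + u = 152417 - 13437219906 = -13437067489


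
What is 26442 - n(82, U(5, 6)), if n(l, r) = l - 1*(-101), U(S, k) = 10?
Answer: 26259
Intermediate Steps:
n(l, r) = 101 + l (n(l, r) = l + 101 = 101 + l)
26442 - n(82, U(5, 6)) = 26442 - (101 + 82) = 26442 - 1*183 = 26442 - 183 = 26259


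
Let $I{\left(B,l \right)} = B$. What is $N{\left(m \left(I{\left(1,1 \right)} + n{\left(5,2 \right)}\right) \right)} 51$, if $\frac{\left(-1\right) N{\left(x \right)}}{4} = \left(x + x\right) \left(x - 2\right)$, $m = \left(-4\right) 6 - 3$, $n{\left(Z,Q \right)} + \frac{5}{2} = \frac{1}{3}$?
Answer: $-379134$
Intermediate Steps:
$n{\left(Z,Q \right)} = - \frac{13}{6}$ ($n{\left(Z,Q \right)} = - \frac{5}{2} + \frac{1}{3} = - \frac{13}{6}$)
$m = -27$ ($m = -24 - 3 = -27$)
$N{\left(x \right)} = - 8 x \left(-2 + x\right)$ ($N{\left(x \right)} = - 4 \left(x + x\right) \left(x - 2\right) = - 4 \cdot 2 x \left(-2 + x\right) = - 8 x \left(-2 + x\right)$)
$N{\left(m \left(I{\left(1,1 \right)} + n{\left(5,2 \right)}\right) \right)} 51 = 8 \left(- 27 \left(1 - \frac{13}{6}\right)\right) \left(2 - - 27 \left(1 - \frac{13}{6}\right)\right) 51 = 8 \left(\left(-27\right) \left(- \frac{7}{6}\right)\right) \left(2 - \left(-27\right) \left(- \frac{7}{6}\right)\right) 51 = 8 \cdot \frac{63}{2} \left(2 - \frac{63}{2}\right) 51 = 8 \cdot \frac{63}{2} \left(- \frac{59}{2}\right) 51 = \left(-7434\right) 51 = -379134$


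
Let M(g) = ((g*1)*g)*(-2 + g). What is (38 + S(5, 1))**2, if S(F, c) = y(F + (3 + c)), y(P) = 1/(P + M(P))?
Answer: 479128321/331776 ≈ 1444.1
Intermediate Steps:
M(g) = g**2*(-2 + g) (M(g) = (g*g)*(-2 + g) = g**2*(-2 + g))
y(P) = 1/(P + P**2*(-2 + P))
S(F, c) = 1/((1 + (1 + F + c)*(3 + F + c))*(3 + F + c)) (S(F, c) = 1/((F + (3 + c))*(1 + (F + (3 + c))*(-2 + (F + (3 + c))))) = 1/((3 + F + c)*(1 + (3 + F + c)*(-2 + (3 + F + c)))) = 1/((3 + F + c)*(1 + (3 + F + c)*(1 + F + c))) = 1/((3 + F + c)*(1 + (1 + F + c)*(3 + F + c))) = 1/((1 + (1 + F + c)*(3 + F + c))*(3 + F + c)))
(38 + S(5, 1))**2 = (38 + 1/(3 + 5 + 1 + (3 + 5 + 1)**2*(1 + 5 + 1)))**2 = (38 + 1/(3 + 5 + 1 + 9**2*7))**2 = (38 + 1/(3 + 5 + 1 + 81*7))**2 = (38 + 1/(3 + 5 + 1 + 567))**2 = (38 + 1/576)**2 = (21889/576)**2 = 479128321/331776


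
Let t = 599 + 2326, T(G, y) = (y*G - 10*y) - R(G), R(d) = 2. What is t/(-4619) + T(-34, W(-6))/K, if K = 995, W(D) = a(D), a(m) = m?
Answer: -1700197/4595905 ≈ -0.36994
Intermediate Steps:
W(D) = D
T(G, y) = -2 - 10*y + G*y (T(G, y) = (y*G - 10*y) - 1*2 = (G*y - 10*y) - 2 = (-10*y + G*y) - 2 = -2 - 10*y + G*y)
t = 2925
t/(-4619) + T(-34, W(-6))/K = 2925/(-4619) + (-2 - 10*(-6) - 34*(-6))/995 = 2925*(-1/4619) + (-2 + 60 + 204)*(1/995) = -2925/4619 + 262*(1/995) = -2925/4619 + 262/995 = -1700197/4595905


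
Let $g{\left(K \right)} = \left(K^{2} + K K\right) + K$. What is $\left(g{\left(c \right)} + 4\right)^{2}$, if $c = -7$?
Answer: $9025$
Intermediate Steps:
$g{\left(K \right)} = K + 2 K^{2}$ ($g{\left(K \right)} = \left(K^{2} + K^{2}\right) + K = 2 K^{2} + K = K + 2 K^{2}$)
$\left(g{\left(c \right)} + 4\right)^{2} = \left(- 7 \left(1 + 2 \left(-7\right)\right) + 4\right)^{2} = \left(- 7 \left(1 - 14\right) + 4\right)^{2} = \left(\left(-7\right) \left(-13\right) + 4\right)^{2} = \left(91 + 4\right)^{2} = 95^{2} = 9025$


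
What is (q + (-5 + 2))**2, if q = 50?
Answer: 2209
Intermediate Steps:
(q + (-5 + 2))**2 = (50 + (-5 + 2))**2 = (50 - 3)**2 = 47**2 = 2209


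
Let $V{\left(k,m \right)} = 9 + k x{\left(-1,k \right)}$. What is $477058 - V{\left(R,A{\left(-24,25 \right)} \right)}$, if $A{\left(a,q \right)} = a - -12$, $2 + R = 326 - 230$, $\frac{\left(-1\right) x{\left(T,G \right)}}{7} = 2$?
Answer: $478365$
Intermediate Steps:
$x{\left(T,G \right)} = -14$ ($x{\left(T,G \right)} = \left(-7\right) 2 = -14$)
$R = 94$ ($R = -2 + \left(326 - 230\right) = -2 + 96 = 94$)
$A{\left(a,q \right)} = 12 + a$ ($A{\left(a,q \right)} = a + 12 = 12 + a$)
$V{\left(k,m \right)} = 9 - 14 k$ ($V{\left(k,m \right)} = 9 + k \left(-14\right) = 9 - 14 k$)
$477058 - V{\left(R,A{\left(-24,25 \right)} \right)} = 477058 - \left(9 - 1316\right) = 477058 - -1307 = 477058 + 1307 = 478365$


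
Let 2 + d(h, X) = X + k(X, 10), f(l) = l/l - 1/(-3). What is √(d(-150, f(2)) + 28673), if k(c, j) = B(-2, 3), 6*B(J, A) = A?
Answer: √1032222/6 ≈ 169.33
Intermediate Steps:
B(J, A) = A/6
f(l) = 4/3 (f(l) = 1 - 1*(-⅓) = 1 + ⅓ = 4/3)
k(c, j) = ½ (k(c, j) = (⅙)*3 = ½)
d(h, X) = -3/2 + X (d(h, X) = -2 + (X + ½) = -2 + (½ + X) = -3/2 + X)
√(d(-150, f(2)) + 28673) = √((-3/2 + 4/3) + 28673) = √(-⅙ + 28673) = √(172037/6) = √1032222/6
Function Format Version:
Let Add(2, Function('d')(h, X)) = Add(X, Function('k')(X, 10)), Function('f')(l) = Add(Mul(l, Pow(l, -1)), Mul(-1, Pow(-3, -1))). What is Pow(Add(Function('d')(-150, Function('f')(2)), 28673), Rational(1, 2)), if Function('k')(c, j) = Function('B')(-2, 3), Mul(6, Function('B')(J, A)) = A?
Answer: Mul(Rational(1, 6), Pow(1032222, Rational(1, 2))) ≈ 169.33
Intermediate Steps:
Function('B')(J, A) = Mul(Rational(1, 6), A)
Function('f')(l) = Rational(4, 3) (Function('f')(l) = Add(1, Mul(-1, Rational(-1, 3))) = Add(1, Rational(1, 3)) = Rational(4, 3))
Function('k')(c, j) = Rational(1, 2) (Function('k')(c, j) = Mul(Rational(1, 6), 3) = Rational(1, 2))
Function('d')(h, X) = Add(Rational(-3, 2), X) (Function('d')(h, X) = Add(-2, Add(X, Rational(1, 2))) = Add(-2, Add(Rational(1, 2), X)) = Add(Rational(-3, 2), X))
Pow(Add(Function('d')(-150, Function('f')(2)), 28673), Rational(1, 2)) = Pow(Add(Add(Rational(-3, 2), Rational(4, 3)), 28673), Rational(1, 2)) = Pow(Add(Rational(-1, 6), 28673), Rational(1, 2)) = Pow(Rational(172037, 6), Rational(1, 2)) = Mul(Rational(1, 6), Pow(1032222, Rational(1, 2)))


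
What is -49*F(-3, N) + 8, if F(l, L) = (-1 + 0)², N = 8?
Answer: -41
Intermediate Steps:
F(l, L) = 1 (F(l, L) = (-1)² = 1)
-49*F(-3, N) + 8 = -49*1 + 8 = -49 + 8 = -41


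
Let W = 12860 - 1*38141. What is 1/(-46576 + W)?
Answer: -1/71857 ≈ -1.3917e-5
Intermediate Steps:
W = -25281 (W = 12860 - 38141 = -25281)
1/(-46576 + W) = 1/(-46576 - 25281) = 1/(-71857) = -1/71857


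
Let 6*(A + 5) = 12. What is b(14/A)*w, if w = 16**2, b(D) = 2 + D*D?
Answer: 54784/9 ≈ 6087.1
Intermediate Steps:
A = -3 (A = -5 + (1/6)*12 = -5 + 2 = -3)
b(D) = 2 + D**2
w = 256
b(14/A)*w = (2 + (14/(-3))**2)*256 = (2 + (14*(-1/3))**2)*256 = (2 + (-14/3)**2)*256 = (2 + 196/9)*256 = (214/9)*256 = 54784/9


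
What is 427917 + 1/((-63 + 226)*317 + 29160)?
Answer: 34588959028/80831 ≈ 4.2792e+5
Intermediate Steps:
427917 + 1/((-63 + 226)*317 + 29160) = 427917 + 1/(163*317 + 29160) = 427917 + 1/(51671 + 29160) = 427917 + 1/80831 = 34588959028/80831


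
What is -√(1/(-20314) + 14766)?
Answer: -√6093316808222/20314 ≈ -121.52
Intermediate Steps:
-√(1/(-20314) + 14766) = -√(-1/20314 + 14766) = -√(299956523/20314) = -√6093316808222/20314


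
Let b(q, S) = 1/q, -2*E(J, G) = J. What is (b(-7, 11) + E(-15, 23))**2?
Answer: 10609/196 ≈ 54.128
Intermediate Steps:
E(J, G) = -J/2
(b(-7, 11) + E(-15, 23))**2 = (1/(-7) - 1/2*(-15))**2 = (-1/7 + 15/2)**2 = (103/14)**2 = 10609/196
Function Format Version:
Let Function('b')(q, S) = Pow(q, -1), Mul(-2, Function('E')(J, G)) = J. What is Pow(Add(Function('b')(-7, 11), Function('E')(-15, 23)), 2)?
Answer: Rational(10609, 196) ≈ 54.128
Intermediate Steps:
Function('E')(J, G) = Mul(Rational(-1, 2), J)
Pow(Add(Function('b')(-7, 11), Function('E')(-15, 23)), 2) = Pow(Add(Pow(-7, -1), Mul(Rational(-1, 2), -15)), 2) = Pow(Add(Rational(-1, 7), Rational(15, 2)), 2) = Pow(Rational(103, 14), 2) = Rational(10609, 196)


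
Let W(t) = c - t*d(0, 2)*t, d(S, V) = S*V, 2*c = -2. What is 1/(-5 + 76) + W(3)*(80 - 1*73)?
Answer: -496/71 ≈ -6.9859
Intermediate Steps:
c = -1 (c = (½)*(-2) = -1)
W(t) = -1 (W(t) = -1 - t*(0*2)*t = -1 - t*0*t = -1 - 0*t = -1 - 1*0 = -1 + 0 = -1)
1/(-5 + 76) + W(3)*(80 - 1*73) = 1/(-5 + 76) - (80 - 1*73) = 1/71 - (80 - 73) = 1/71 - 1*7 = 1/71 - 7 = -496/71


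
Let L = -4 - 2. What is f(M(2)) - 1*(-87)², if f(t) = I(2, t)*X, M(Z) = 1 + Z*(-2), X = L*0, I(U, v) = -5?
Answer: -7569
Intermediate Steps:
L = -6
X = 0 (X = -6*0 = 0)
M(Z) = 1 - 2*Z
f(t) = 0 (f(t) = -5*0 = 0)
f(M(2)) - 1*(-87)² = 0 - 1*(-87)² = 0 - 1*7569 = 0 - 7569 = -7569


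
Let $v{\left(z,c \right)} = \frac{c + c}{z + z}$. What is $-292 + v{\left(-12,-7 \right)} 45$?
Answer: $- \frac{1063}{4} \approx -265.75$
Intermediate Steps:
$v{\left(z,c \right)} = \frac{c}{z}$ ($v{\left(z,c \right)} = \frac{2 c}{2 z} = 2 c \frac{1}{2 z} = \frac{c}{z}$)
$-292 + v{\left(-12,-7 \right)} 45 = -292 + - \frac{7}{-12} \cdot 45 = -292 + \left(-7\right) \left(- \frac{1}{12}\right) 45 = -292 + \frac{7}{12} \cdot 45 = -292 + \frac{105}{4} = - \frac{1063}{4}$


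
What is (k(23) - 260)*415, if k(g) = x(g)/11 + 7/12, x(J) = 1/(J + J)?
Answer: -326846945/3036 ≈ -1.0766e+5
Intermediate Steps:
x(J) = 1/(2*J)
k(g) = 7/12 + 1/(22*g) (k(g) = (1/(2*g))/11 + 7/12 = (1/(2*g))*(1/11) + 7*(1/12) = 1/(22*g) + 7/12 = 7/12 + 1/(22*g))
(k(23) - 260)*415 = ((1/132)*(6 + 77*23)/23 - 260)*415 = ((1/132)*(1/23)*(6 + 1771) - 260)*415 = ((1/132)*(1/23)*1777 - 260)*415 = (1777/3036 - 260)*415 = -787583/3036*415 = -326846945/3036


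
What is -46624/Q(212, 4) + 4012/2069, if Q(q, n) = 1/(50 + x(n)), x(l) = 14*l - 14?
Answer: -8874781140/2069 ≈ -4.2894e+6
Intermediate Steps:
x(l) = -14 + 14*l
Q(q, n) = 1/(36 + 14*n) (Q(q, n) = 1/(50 + (-14 + 14*n)) = 1/(36 + 14*n))
-46624/Q(212, 4) + 4012/2069 = -46624/(1/(2*(18 + 7*4))) + 4012/2069 = -46624/(1/(2*(18 + 28))) + 4012*(1/2069) = -46624/((1/2)/46) + 4012/2069 = -46624/((1/2)*(1/46)) + 4012/2069 = -46624/1/92 + 4012/2069 = -46624*92 + 4012/2069 = -4289408 + 4012/2069 = -8874781140/2069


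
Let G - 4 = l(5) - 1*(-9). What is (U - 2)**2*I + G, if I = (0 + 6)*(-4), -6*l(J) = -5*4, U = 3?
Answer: -23/3 ≈ -7.6667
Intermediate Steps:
l(J) = 10/3 (l(J) = -(-5)*4/6 = -1/6*(-20) = 10/3)
I = -24 (I = 6*(-4) = -24)
G = 49/3 (G = 4 + (10/3 - 1*(-9)) = 4 + (10/3 + 9) = 4 + 37/3 = 49/3 ≈ 16.333)
(U - 2)**2*I + G = (3 - 2)**2*(-24) + 49/3 = 1**2*(-24) + 49/3 = 1*(-24) + 49/3 = -24 + 49/3 = -23/3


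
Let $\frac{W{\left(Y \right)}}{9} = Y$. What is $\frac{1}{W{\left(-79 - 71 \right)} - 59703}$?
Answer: $- \frac{1}{61053} \approx -1.6379 \cdot 10^{-5}$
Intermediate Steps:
$W{\left(Y \right)} = 9 Y$
$\frac{1}{W{\left(-79 - 71 \right)} - 59703} = \frac{1}{9 \left(-79 - 71\right) - 59703} = \frac{1}{9 \left(-150\right) - 59703} = \frac{1}{-1350 - 59703} = \frac{1}{-61053} = - \frac{1}{61053}$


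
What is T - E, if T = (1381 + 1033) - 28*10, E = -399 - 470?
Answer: 3003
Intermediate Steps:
E = -869
T = 2134 (T = 2414 - 280 = 2134)
T - E = 2134 - 1*(-869) = 2134 + 869 = 3003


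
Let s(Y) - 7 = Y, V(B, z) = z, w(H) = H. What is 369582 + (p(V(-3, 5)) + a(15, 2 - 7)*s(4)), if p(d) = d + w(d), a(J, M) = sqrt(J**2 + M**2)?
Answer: 369592 + 55*sqrt(10) ≈ 3.6977e+5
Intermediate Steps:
s(Y) = 7 + Y
p(d) = 2*d (p(d) = d + d = 2*d)
369582 + (p(V(-3, 5)) + a(15, 2 - 7)*s(4)) = 369582 + (2*5 + sqrt(15**2 + (2 - 7)**2)*(7 + 4)) = 369582 + (10 + sqrt(225 + (-5)**2)*11) = 369582 + (10 + sqrt(225 + 25)*11) = 369582 + (10 + sqrt(250)*11) = 369582 + (10 + (5*sqrt(10))*11) = 369582 + (10 + 55*sqrt(10)) = 369592 + 55*sqrt(10)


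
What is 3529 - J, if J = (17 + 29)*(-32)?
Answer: 5001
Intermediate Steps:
J = -1472 (J = 46*(-32) = -1472)
3529 - J = 3529 - 1*(-1472) = 3529 + 1472 = 5001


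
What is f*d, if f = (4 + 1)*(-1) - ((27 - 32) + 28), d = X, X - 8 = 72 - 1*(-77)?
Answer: -4396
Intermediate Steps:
X = 157 (X = 8 + (72 - 1*(-77)) = 8 + (72 + 77) = 8 + 149 = 157)
d = 157
f = -28 (f = 5*(-1) - (-5 + 28) = -5 - 1*23 = -5 - 23 = -28)
f*d = -28*157 = -4396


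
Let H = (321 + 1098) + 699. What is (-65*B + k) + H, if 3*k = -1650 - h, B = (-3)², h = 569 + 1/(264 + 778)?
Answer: 826653/1042 ≈ 793.33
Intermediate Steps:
h = 592899/1042 (h = 569 + 1/1042 = 592899/1042 ≈ 569.00)
B = 9
k = -770733/1042 (k = (-1650 - 1*592899/1042)/3 = (-1650 - 592899/1042)/3 = (⅓)*(-2312199/1042) = -770733/1042 ≈ -739.67)
H = 2118 (H = 1419 + 699 = 2118)
(-65*B + k) + H = (-65*9 - 770733/1042) + 2118 = (-585 - 770733/1042) + 2118 = -1380303/1042 + 2118 = 826653/1042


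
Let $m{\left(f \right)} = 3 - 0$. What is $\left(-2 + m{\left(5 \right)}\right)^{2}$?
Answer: $1$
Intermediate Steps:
$m{\left(f \right)} = 3$ ($m{\left(f \right)} = 3 + 0 = 3$)
$\left(-2 + m{\left(5 \right)}\right)^{2} = \left(-2 + 3\right)^{2} = 1^{2} = 1$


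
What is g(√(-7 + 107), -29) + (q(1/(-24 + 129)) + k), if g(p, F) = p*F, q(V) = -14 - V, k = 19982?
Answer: 2066189/105 ≈ 19678.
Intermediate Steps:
g(p, F) = F*p
g(√(-7 + 107), -29) + (q(1/(-24 + 129)) + k) = -29*√(-7 + 107) + ((-14 - 1/(-24 + 129)) + 19982) = -29*√100 + ((-14 - 1/105) + 19982) = -29*10 + ((-14 - 1*1/105) + 19982) = -290 + ((-14 - 1/105) + 19982) = -290 + (-1471/105 + 19982) = -290 + 2096639/105 = 2066189/105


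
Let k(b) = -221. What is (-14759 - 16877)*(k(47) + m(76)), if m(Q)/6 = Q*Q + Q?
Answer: -1103811676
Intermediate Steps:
m(Q) = 6*Q + 6*Q**2 (m(Q) = 6*(Q*Q + Q) = 6*(Q**2 + Q) = 6*(Q + Q**2) = 6*Q + 6*Q**2)
(-14759 - 16877)*(k(47) + m(76)) = (-14759 - 16877)*(-221 + 6*76*(1 + 76)) = -31636*(-221 + 6*76*77) = -31636*(-221 + 35112) = -31636*34891 = -1103811676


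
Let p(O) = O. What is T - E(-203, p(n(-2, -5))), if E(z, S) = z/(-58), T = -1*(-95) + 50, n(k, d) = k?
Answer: 283/2 ≈ 141.50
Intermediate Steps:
T = 145 (T = 95 + 50 = 145)
E(z, S) = -z/58 (E(z, S) = z*(-1/58) = -z/58)
T - E(-203, p(n(-2, -5))) = 145 - (-1)*(-203)/58 = 145 - 1*7/2 = 145 - 7/2 = 283/2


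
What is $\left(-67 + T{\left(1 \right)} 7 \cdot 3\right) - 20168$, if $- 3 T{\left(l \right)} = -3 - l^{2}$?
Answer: $-20207$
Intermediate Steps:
$T{\left(l \right)} = 1 + \frac{l^{2}}{3}$ ($T{\left(l \right)} = - \frac{-3 - l^{2}}{3} = 1 + \frac{l^{2}}{3}$)
$\left(-67 + T{\left(1 \right)} 7 \cdot 3\right) - 20168 = \left(-67 + \left(1 + \frac{1^{2}}{3}\right) 7 \cdot 3\right) - 20168 = \left(-67 + \left(1 + \frac{1}{3} \cdot 1\right) 21\right) - 20168 = \left(-67 + \left(1 + \frac{1}{3}\right) 21\right) - 20168 = \left(-67 + \frac{4}{3} \cdot 21\right) - 20168 = \left(-67 + 28\right) - 20168 = -39 - 20168 = -20207$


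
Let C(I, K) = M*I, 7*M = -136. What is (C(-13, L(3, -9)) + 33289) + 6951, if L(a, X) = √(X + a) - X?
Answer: 283448/7 ≈ 40493.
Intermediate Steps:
M = -136/7 (M = (⅐)*(-136) = -136/7 ≈ -19.429)
C(I, K) = -136*I/7
(C(-13, L(3, -9)) + 33289) + 6951 = (-136/7*(-13) + 33289) + 6951 = (1768/7 + 33289) + 6951 = 234791/7 + 6951 = 283448/7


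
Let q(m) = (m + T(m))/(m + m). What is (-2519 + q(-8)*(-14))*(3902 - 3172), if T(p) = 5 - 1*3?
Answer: -3685405/2 ≈ -1.8427e+6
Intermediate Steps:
T(p) = 2 (T(p) = 5 - 3 = 2)
q(m) = (2 + m)/(2*m) (q(m) = (m + 2)/(m + m) = (2 + m)/((2*m)) = (2 + m)*(1/(2*m)) = (2 + m)/(2*m))
(-2519 + q(-8)*(-14))*(3902 - 3172) = (-2519 + ((1/2)*(2 - 8)/(-8))*(-14))*(3902 - 3172) = (-2519 + ((1/2)*(-1/8)*(-6))*(-14))*730 = (-2519 + (3/8)*(-14))*730 = (-2519 - 21/4)*730 = -10097/4*730 = -3685405/2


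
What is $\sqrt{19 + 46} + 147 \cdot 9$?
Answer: $1323 + \sqrt{65} \approx 1331.1$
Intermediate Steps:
$\sqrt{19 + 46} + 147 \cdot 9 = \sqrt{65} + 1323 = 1323 + \sqrt{65}$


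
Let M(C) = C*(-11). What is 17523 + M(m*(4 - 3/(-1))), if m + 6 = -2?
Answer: 18139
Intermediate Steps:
m = -8 (m = -6 - 2 = -8)
M(C) = -11*C
17523 + M(m*(4 - 3/(-1))) = 17523 - (-88)*(4 - 3/(-1)) = 17523 - (-88)*(4 - 3*(-1)) = 17523 - (-88)*(4 + 3) = 17523 - (-88)*7 = 17523 - 11*(-56) = 17523 + 616 = 18139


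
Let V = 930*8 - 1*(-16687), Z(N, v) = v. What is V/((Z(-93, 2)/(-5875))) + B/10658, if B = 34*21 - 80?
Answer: -755365099491/10658 ≈ -7.0873e+7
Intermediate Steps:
B = 634 (B = 714 - 80 = 634)
V = 24127 (V = 7440 + 16687 = 24127)
V/((Z(-93, 2)/(-5875))) + B/10658 = 24127/((2/(-5875))) + 634/10658 = 24127/((2*(-1/5875))) + 634*(1/10658) = 24127/(-2/5875) + 317/5329 = 24127*(-5875/2) + 317/5329 = -141746125/2 + 317/5329 = -755365099491/10658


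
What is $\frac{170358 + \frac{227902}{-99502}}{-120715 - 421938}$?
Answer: $- \frac{8475366907}{26997529403} \approx -0.31393$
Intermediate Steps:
$\frac{170358 + \frac{227902}{-99502}}{-120715 - 421938} = \frac{170358 + 227902 \left(- \frac{1}{99502}\right)}{-542653} = \left(170358 - \frac{113951}{49751}\right) \left(- \frac{1}{542653}\right) = \frac{8475366907}{49751} \left(- \frac{1}{542653}\right) = - \frac{8475366907}{26997529403}$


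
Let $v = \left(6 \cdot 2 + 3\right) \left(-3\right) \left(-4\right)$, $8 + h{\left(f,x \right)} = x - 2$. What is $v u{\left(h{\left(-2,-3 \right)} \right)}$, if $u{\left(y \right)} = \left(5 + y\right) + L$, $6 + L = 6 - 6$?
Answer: $-2520$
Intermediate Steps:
$h{\left(f,x \right)} = -10 + x$ ($h{\left(f,x \right)} = -8 + \left(x - 2\right) = -8 + \left(-2 + x\right) = -10 + x$)
$L = -6$ ($L = -6 + \left(6 - 6\right) = -6 + 0 = -6$)
$u{\left(y \right)} = -1 + y$ ($u{\left(y \right)} = \left(5 + y\right) - 6 = -1 + y$)
$v = 180$ ($v = \left(12 + 3\right) \left(-3\right) \left(-4\right) = 15 \left(-3\right) \left(-4\right) = \left(-45\right) \left(-4\right) = 180$)
$v u{\left(h{\left(-2,-3 \right)} \right)} = 180 \left(-1 - 13\right) = 180 \left(-14\right) = -2520$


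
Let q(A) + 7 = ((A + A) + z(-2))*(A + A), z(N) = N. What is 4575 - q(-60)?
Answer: -10058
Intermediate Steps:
q(A) = -7 + 2*A*(-2 + 2*A) (q(A) = -7 + ((A + A) - 2)*(A + A) = -7 + (2*A - 2)*(2*A) = -7 + (-2 + 2*A)*(2*A) = -7 + 2*A*(-2 + 2*A))
4575 - q(-60) = 4575 - (-7 - 4*(-60) + 4*(-60)**2) = 4575 - (-7 + 240 + 4*3600) = 4575 - (-7 + 240 + 14400) = 4575 - 1*14633 = 4575 - 14633 = -10058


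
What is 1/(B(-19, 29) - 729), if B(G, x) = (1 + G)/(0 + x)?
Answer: -29/21159 ≈ -0.0013706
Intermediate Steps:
B(G, x) = (1 + G)/x
1/(B(-19, 29) - 729) = 1/((1 - 19)/29 - 729) = 1/((1/29)*(-18) - 729) = 1/(-18/29 - 729) = 1/(-21159/29) = -29/21159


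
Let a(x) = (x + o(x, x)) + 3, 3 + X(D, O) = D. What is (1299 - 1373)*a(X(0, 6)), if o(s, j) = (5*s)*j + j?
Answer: -3108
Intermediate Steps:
o(s, j) = j + 5*j*s (o(s, j) = 5*j*s + j = j + 5*j*s)
X(D, O) = -3 + D
a(x) = 3 + x + x*(1 + 5*x) (a(x) = (x + x*(1 + 5*x)) + 3 = 3 + x + x*(1 + 5*x))
(1299 - 1373)*a(X(0, 6)) = (1299 - 1373)*(3 + (-3 + 0) + (-3 + 0)*(1 + 5*(-3 + 0))) = -74*(3 - 3 - 3*(1 + 5*(-3))) = -74*(3 - 3 - 3*(1 - 15)) = -74*(3 - 3 - 3*(-14)) = -74*(3 - 3 + 42) = -74*42 = -3108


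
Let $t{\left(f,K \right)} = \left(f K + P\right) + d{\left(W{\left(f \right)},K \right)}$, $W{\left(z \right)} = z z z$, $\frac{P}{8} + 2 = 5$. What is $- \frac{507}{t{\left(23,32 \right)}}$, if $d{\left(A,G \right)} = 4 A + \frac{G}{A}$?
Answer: $- \frac{6168669}{601390508} \approx -0.010257$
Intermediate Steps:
$P = 24$ ($P = -16 + 8 \cdot 5 = -16 + 40 = 24$)
$W{\left(z \right)} = z^{3}$ ($W{\left(z \right)} = z^{2} z = z^{3}$)
$d{\left(A,G \right)} = 4 A + \frac{G}{A}$
$t{\left(f,K \right)} = 24 + 4 f^{3} + K f + \frac{K}{f^{3}}$ ($t{\left(f,K \right)} = \left(f K + 24\right) + \left(4 f^{3} + \frac{K}{f^{3}}\right) = \left(K f + 24\right) + \left(4 f^{3} + \frac{K}{f^{3}}\right) = \left(24 + K f\right) + \left(4 f^{3} + \frac{K}{f^{3}}\right) = 24 + 4 f^{3} + K f + \frac{K}{f^{3}}$)
$- \frac{507}{t{\left(23,32 \right)}} = - \frac{507}{24 + 4 \cdot 23^{3} + 32 \cdot 23 + \frac{32}{12167}} = - \frac{507}{24 + 4 \cdot 12167 + 736 + 32 \cdot \frac{1}{12167}} = - \frac{507}{24 + 48668 + 736 + \frac{32}{12167}} = - \frac{507}{\frac{601390508}{12167}} = \left(-507\right) \frac{12167}{601390508} = - \frac{6168669}{601390508}$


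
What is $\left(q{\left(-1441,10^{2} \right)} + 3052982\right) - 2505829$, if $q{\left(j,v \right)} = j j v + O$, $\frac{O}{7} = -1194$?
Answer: $208186895$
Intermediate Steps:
$O = -8358$ ($O = 7 \left(-1194\right) = -8358$)
$q{\left(j,v \right)} = -8358 + v j^{2}$ ($q{\left(j,v \right)} = j j v - 8358 = j^{2} v - 8358 = v j^{2} - 8358 = -8358 + v j^{2}$)
$\left(q{\left(-1441,10^{2} \right)} + 3052982\right) - 2505829 = \left(\left(-8358 + 10^{2} \left(-1441\right)^{2}\right) + 3052982\right) - 2505829 = \left(\left(-8358 + 100 \cdot 2076481\right) + 3052982\right) - 2505829 = \left(\left(-8358 + 207648100\right) + 3052982\right) - 2505829 = \left(207639742 + 3052982\right) - 2505829 = 210692724 - 2505829 = 208186895$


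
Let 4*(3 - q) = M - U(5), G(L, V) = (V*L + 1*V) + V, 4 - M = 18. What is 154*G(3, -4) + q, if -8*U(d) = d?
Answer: -98357/32 ≈ -3073.7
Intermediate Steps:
M = -14 (M = 4 - 1*18 = 4 - 18 = -14)
U(d) = -d/8
G(L, V) = 2*V + L*V (G(L, V) = (L*V + V) + V = (V + L*V) + V = 2*V + L*V)
q = 203/32 (q = 3 - (-14 - (-1)*5/8)/4 = 3 - (-14 - 1*(-5/8))/4 = 3 - (-14 + 5/8)/4 = 3 - ¼*(-107/8) = 3 + 107/32 = 203/32 ≈ 6.3438)
154*G(3, -4) + q = 154*(-4*(2 + 3)) + 203/32 = 154*(-4*5) + 203/32 = 154*(-20) + 203/32 = -3080 + 203/32 = -98357/32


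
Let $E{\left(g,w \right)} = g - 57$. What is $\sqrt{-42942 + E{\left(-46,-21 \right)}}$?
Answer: $i \sqrt{43045} \approx 207.47 i$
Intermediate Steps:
$E{\left(g,w \right)} = -57 + g$ ($E{\left(g,w \right)} = g - 57 = -57 + g$)
$\sqrt{-42942 + E{\left(-46,-21 \right)}} = \sqrt{-42942 - 103} = \sqrt{-43045} = i \sqrt{43045}$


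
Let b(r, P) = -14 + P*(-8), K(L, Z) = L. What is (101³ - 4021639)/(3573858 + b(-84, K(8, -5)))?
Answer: -213667/255270 ≈ -0.83702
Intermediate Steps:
b(r, P) = -14 - 8*P
(101³ - 4021639)/(3573858 + b(-84, K(8, -5))) = (101³ - 4021639)/(3573858 + (-14 - 8*8)) = (1030301 - 4021639)/(3573858 + (-14 - 64)) = -2991338/(3573858 - 78) = -2991338/3573780 = -2991338*1/3573780 = -213667/255270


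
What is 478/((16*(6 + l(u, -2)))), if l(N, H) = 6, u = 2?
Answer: 239/96 ≈ 2.4896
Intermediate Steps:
478/((16*(6 + l(u, -2)))) = 478/((16*(6 + 6))) = 478/((16*12)) = 478/192 = 478*(1/192) = 239/96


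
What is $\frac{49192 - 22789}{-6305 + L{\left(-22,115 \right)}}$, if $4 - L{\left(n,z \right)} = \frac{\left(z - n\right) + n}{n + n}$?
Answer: $- \frac{1161732}{277129} \approx -4.192$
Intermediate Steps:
$L{\left(n,z \right)} = 4 - \frac{z}{2 n}$ ($L{\left(n,z \right)} = 4 - \frac{\left(z - n\right) + n}{n + n} = 4 - \frac{z}{2 n}$)
$\frac{49192 - 22789}{-6305 + L{\left(-22,115 \right)}} = \frac{49192 - 22789}{-6305 + \left(4 - \frac{115}{2 \left(-22\right)}\right)} = \frac{26403}{-6305 + \left(4 - \frac{115}{2} \left(- \frac{1}{22}\right)\right)} = \frac{26403}{-6305 + \left(4 + \frac{115}{44}\right)} = \frac{26403}{-6305 + \frac{291}{44}} = \frac{26403}{- \frac{277129}{44}} = 26403 \left(- \frac{44}{277129}\right) = - \frac{1161732}{277129}$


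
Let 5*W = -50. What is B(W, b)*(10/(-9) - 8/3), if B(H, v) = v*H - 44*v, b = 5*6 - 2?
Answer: 5712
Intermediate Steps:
W = -10 (W = (1/5)*(-50) = -10)
b = 28 (b = 30 - 2 = 28)
B(H, v) = -44*v + H*v (B(H, v) = H*v - 44*v = -44*v + H*v)
B(W, b)*(10/(-9) - 8/3) = (28*(-44 - 10))*(10/(-9) - 8/3) = (28*(-54))*(10*(-1/9) - 8*1/3) = -1512*(-10/9 - 8/3) = -1512*(-34/9) = 5712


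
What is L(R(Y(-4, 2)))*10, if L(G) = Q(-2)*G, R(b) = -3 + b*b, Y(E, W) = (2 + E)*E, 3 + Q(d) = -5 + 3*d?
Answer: -8540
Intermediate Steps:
Q(d) = -8 + 3*d (Q(d) = -3 + (-5 + 3*d) = -8 + 3*d)
Y(E, W) = E*(2 + E)
R(b) = -3 + b²
L(G) = -14*G (L(G) = (-8 + 3*(-2))*G = (-8 - 6)*G = -14*G)
L(R(Y(-4, 2)))*10 = -14*(-3 + (-4*(2 - 4))²)*10 = -14*(-3 + (-4*(-2))²)*10 = -14*(-3 + 8²)*10 = -14*(-3 + 64)*10 = -14*61*10 = -854*10 = -8540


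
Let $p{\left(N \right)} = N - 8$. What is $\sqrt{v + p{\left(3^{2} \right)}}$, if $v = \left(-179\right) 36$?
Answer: $i \sqrt{6443} \approx 80.268 i$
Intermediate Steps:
$p{\left(N \right)} = -8 + N$
$v = -6444$
$\sqrt{v + p{\left(3^{2} \right)}} = \sqrt{-6444 - \left(8 - 3^{2}\right)} = \sqrt{-6444 + \left(-8 + 9\right)} = \sqrt{-6444 + 1} = \sqrt{-6443} = i \sqrt{6443}$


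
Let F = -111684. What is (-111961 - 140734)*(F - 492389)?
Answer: 152646226735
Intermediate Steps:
(-111961 - 140734)*(F - 492389) = (-111961 - 140734)*(-111684 - 492389) = -252695*(-604073) = 152646226735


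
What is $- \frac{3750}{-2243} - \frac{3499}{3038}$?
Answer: $\frac{3544243}{6814234} \approx 0.52012$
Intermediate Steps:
$- \frac{3750}{-2243} - \frac{3499}{3038} = \left(-3750\right) \left(- \frac{1}{2243}\right) - \frac{3499}{3038} = \frac{3750}{2243} - \frac{3499}{3038} = \frac{3544243}{6814234}$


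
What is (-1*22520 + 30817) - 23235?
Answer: -14938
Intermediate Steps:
(-1*22520 + 30817) - 23235 = (-22520 + 30817) - 23235 = 8297 - 23235 = -14938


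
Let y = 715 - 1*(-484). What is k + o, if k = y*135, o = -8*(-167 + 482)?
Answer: 159345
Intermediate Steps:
y = 1199 (y = 715 + 484 = 1199)
o = -2520 (o = -8*315 = -2520)
k = 161865 (k = 1199*135 = 161865)
k + o = 161865 - 2520 = 159345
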